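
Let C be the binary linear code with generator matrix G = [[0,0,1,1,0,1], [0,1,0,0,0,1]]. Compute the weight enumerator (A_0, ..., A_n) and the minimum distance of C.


Weight distribution: A_0 = 1, A_2 = 1, A_3 = 2. Minimum distance d = 2.

Enumerate all 2^2 = 4 messages m ∈ F_2^2.
For each, compute codeword c = mG in F_2^6, then tally its weight.
  m = 00 → c = 000000, weight = 0.
  m = 10 → c = 001101, weight = 3.
  m = 01 → c = 010001, weight = 2.
  m = 11 → c = 011100, weight = 3.
Tally weights:
  weight 0: 1 codewords.
  weight 2: 1 codewords.
  weight 3: 2 codewords.
Minimum distance d = smallest w > 0 with A_w > 0 = 2.
Sanity: Σ A_w = 4 = 2^2 = 4 ✓.


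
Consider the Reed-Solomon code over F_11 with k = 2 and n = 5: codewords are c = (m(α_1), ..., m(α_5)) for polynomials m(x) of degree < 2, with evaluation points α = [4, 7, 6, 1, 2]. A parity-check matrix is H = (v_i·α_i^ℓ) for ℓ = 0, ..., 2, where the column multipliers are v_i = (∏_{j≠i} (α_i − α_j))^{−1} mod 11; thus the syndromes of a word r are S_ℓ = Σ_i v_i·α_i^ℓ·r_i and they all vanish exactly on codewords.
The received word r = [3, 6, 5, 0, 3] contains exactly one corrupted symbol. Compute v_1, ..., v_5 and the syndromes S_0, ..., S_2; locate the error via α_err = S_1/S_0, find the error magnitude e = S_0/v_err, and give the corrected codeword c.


S = (6, 1, 2), error at position 5, error magnitude e = 2, c = [3, 6, 5, 0, 1].

Step 1: column multipliers v_i = (∏_{j≠i}(α_i − α_j))^{−1} mod 11.
  i = 1 (α = 4): (4−7)(4−6)(4−1)(4−2) = (−3)·(−2)·3·2 = 36 ≡ 3, so v_1 = 3^{−1} = 4 (mod 11).
  i = 2 (α = 7): (7−4)(7−6)(7−1)(7−2) = 3·1·6·5 = 90 ≡ 2, so v_2 = 2^{−1} = 6 (mod 11).
  i = 3 (α = 6): (6−4)(6−7)(6−1)(6−2) = 2·(−1)·5·4 = −40 ≡ 4, so v_3 = 4^{−1} = 3 (mod 11).
  i = 4 (α = 1): (1−4)(1−7)(1−6)(1−2) = (−3)·(−6)·(−5)·(−1) = 90 ≡ 2, so v_4 = 2^{−1} = 6 (mod 11).
  i = 5 (α = 2): (2−4)(2−7)(2−6)(2−1) = (−2)·(−5)·(−4)·1 = −40 ≡ 4, so v_5 = 4^{−1} = 3 (mod 11).
  v = [4, 6, 3, 6, 3].
Step 2: syndromes of r = [3, 6, 5, 0, 3] (all sums mod 11).
  S_0 = Σ v_i r_i = 4·3 + 6·6 + 3·5 + 6·0 + 3·3 = 72 ≡ 6.
  S_1 = Σ v_i α_i r_i = 4·4·3 + 6·7·6 + 3·6·5 + 6·1·0 + 3·2·3 = 408 ≡ 1.
  α_i^2 mod 11 = [5, 5, 3, 1, 4].
  S_2 = Σ v_i α_i^2 r_i = 4·5·3 + 6·5·6 + 3·3·5 + 6·1·0 + 3·4·3 = 321 ≡ 2.
  S = (6, 1, 2) ≠ 0, so r is not a codeword (an error is present).
Step 3: locate the error. For a single error e at position i, S_ℓ = v_i·e·α_i^ℓ, so α_err = S_1/S_0.
  S_0^{−1} = 6^{−1} = 2 (mod 11), so α_err = 1·2 = 2 ≡ 2 = α_5. Error position i = 5.
  Consistency check: S_2/S_1 = 2·1 = 2 ≡ 2 = α_err ✓ (single-error assumption holds).
Step 4: error magnitude e = S_0/v_5 = S_0·∏_{j≠5}(α_5 − α_j) = 6·4 = 24 ≡ 2 (mod 11).
Step 5: correct position 5: c_5 = r_5 − e = 3 − 2 ≡ 1 (mod 11). Hence c = [3, 6, 5, 0, 1].
  Check: interpolating c through the α_i gives m(x) = 10 + 1·x (degree < 2) with m(α_i) = c_i for every i, so c is indeed a codeword.


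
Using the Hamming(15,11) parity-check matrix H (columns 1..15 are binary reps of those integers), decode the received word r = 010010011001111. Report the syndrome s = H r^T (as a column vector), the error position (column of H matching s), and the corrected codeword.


s = (0, 1, 1, 0)^T, error position = 6, corrected codeword c = 010011011001111

Compute s = H r^T mod 2 one row at a time:
  s_1 = 1 + 1 + 0 + 0 + 1 + 1 + 1 + 1 = 6 ≡ 0 (mod 2).
  s_2 = 0 + 1 + 0 + 0 + 1 + 1 + 1 + 1 = 5 ≡ 1 (mod 2).
  s_3 = 1 + 0 + 0 + 0 + 0 + 0 + 1 + 1 = 3 ≡ 1 (mod 2).
  s_4 = 0 + 0 + 1 + 0 + 1 + 0 + 1 + 1 = 4 ≡ 0 (mod 2).
s = (0, 1, 1, 0)^T — this equals column 6 of H (binary 0110), so error is at position 6.
Correct: flip bit 6 of r = 010010011001111 to get c = 010011011001111.


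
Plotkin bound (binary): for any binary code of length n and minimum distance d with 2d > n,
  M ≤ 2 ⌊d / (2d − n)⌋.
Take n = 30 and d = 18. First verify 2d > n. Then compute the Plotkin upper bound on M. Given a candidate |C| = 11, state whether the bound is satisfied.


Plotkin bound M ≤ 6; given |C| = 11 > bound (violated).

Check applicability: 2d = 36, n = 30.
2d − n = 6 > 0, so Plotkin applies.
Compute d/(2d−n) = 18/6 ≈ 3.0000.
⌊d/(2d−n)⌋ = 3.
Plotkin bound: M ≤ 2·3 = 6.
Given |C| = 11, check: VIOLATED.
This |C| is above the Plotkin bound, so no binary code with n = 30, d = 18 and 11 codewords exists.


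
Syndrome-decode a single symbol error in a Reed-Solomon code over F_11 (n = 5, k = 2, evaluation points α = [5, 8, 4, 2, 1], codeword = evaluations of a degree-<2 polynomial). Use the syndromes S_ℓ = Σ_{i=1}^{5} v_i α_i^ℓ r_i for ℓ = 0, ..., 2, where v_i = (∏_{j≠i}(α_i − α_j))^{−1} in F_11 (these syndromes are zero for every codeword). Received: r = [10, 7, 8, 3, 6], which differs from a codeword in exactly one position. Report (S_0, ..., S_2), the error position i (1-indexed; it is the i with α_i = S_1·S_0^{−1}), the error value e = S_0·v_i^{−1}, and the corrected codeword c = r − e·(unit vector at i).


S = (2, 10, 6), error at position 1, error magnitude e = 5, c = [5, 7, 8, 3, 6].

Step 1: column multipliers v_i = (∏_{j≠i}(α_i − α_j))^{−1} mod 11.
  i = 1 (α = 5): (5−8)(5−4)(5−2)(5−1) = (−3)·1·3·4 = −36 ≡ 8, so v_1 = 8^{−1} = 7 (mod 11).
  i = 2 (α = 8): (8−5)(8−4)(8−2)(8−1) = 3·4·6·7 = 504 ≡ 9, so v_2 = 9^{−1} = 5 (mod 11).
  i = 3 (α = 4): (4−5)(4−8)(4−2)(4−1) = (−1)·(−4)·2·3 = 24 ≡ 2, so v_3 = 2^{−1} = 6 (mod 11).
  i = 4 (α = 2): (2−5)(2−8)(2−4)(2−1) = (−3)·(−6)·(−2)·1 = −36 ≡ 8, so v_4 = 8^{−1} = 7 (mod 11).
  i = 5 (α = 1): (1−5)(1−8)(1−4)(1−2) = (−4)·(−7)·(−3)·(−1) = 84 ≡ 7, so v_5 = 7^{−1} = 8 (mod 11).
  v = [7, 5, 6, 7, 8].
Step 2: syndromes of r = [10, 7, 8, 3, 6] (all sums mod 11).
  S_0 = Σ v_i r_i = 7·10 + 5·7 + 6·8 + 7·3 + 8·6 = 222 ≡ 2.
  S_1 = Σ v_i α_i r_i = 7·5·10 + 5·8·7 + 6·4·8 + 7·2·3 + 8·1·6 = 912 ≡ 10.
  α_i^2 mod 11 = [3, 9, 5, 4, 1].
  S_2 = Σ v_i α_i^2 r_i = 7·3·10 + 5·9·7 + 6·5·8 + 7·4·3 + 8·1·6 = 897 ≡ 6.
  S = (2, 10, 6) ≠ 0, so r is not a codeword (an error is present).
Step 3: locate the error. For a single error e at position i, S_ℓ = v_i·e·α_i^ℓ, so α_err = S_1/S_0.
  S_0^{−1} = 2^{−1} = 6 (mod 11), so α_err = 10·6 = 60 ≡ 5 = α_1. Error position i = 1.
  Consistency check: S_2/S_1 = 6·10 = 60 ≡ 5 = α_err ✓ (single-error assumption holds).
Step 4: error magnitude e = S_0/v_1 = S_0·∏_{j≠1}(α_1 − α_j) = 2·8 = 16 ≡ 5 (mod 11).
Step 5: correct position 1: c_1 = r_1 − e = 10 − 5 ≡ 5 (mod 11). Hence c = [5, 7, 8, 3, 6].
  Check: interpolating c through the α_i gives m(x) = 9 + 8·x (degree < 2) with m(α_i) = c_i for every i, so c is indeed a codeword.


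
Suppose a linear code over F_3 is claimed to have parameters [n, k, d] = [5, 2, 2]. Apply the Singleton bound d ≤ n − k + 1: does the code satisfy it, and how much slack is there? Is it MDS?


Singleton RHS = n − k + 1 = 4, slack = 2, bound satisfied, not MDS.

Singleton bound: d ≤ n − k + 1.
Here n = 5, k = 2, so n − k + 1 = 4.
Given d = 2, check d ≤ 4: YES.
Slack = (n − k + 1) − d = 2.
The code is NOT MDS (slack = 2 > 0).
Description: the claimed parameters are [5, 2, 2]_3; such a code would be non-MDS.


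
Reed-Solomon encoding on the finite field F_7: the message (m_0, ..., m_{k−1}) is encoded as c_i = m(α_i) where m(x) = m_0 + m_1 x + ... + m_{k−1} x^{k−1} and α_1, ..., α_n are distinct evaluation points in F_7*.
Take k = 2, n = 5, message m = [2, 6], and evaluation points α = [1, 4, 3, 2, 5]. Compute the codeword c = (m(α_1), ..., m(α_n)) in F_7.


c = [1, 5, 6, 0, 4]

Message polynomial: m(x) = 2 + 6·x (mod 7).
For each evaluation point α_i, compute m(α_i) mod 7:
  α_1 = 1: Horner steps 6 → 1, so m(1) = 1.
  α_2 = 4: Horner steps 6 → 5, so m(4) = 5.
  α_3 = 3: Horner steps 6 → 6, so m(3) = 6.
  α_4 = 2: Horner steps 6 → 0, so m(2) = 0.
  α_5 = 5: Horner steps 6 → 4, so m(5) = 4.
Codeword c = [1, 5, 6, 0, 4] ∈ F_7^5.


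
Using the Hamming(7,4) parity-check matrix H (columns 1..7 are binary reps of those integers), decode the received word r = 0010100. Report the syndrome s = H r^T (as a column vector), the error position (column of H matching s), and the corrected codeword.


s = (1, 1, 0)^T, error position = 6, corrected codeword c = 0010110

Compute s = H r^T mod 2 one row at a time:
  s_1 = 0 + 1 + 0 + 0 = 1 ≡ 1 (mod 2).
  s_2 = 0 + 1 + 0 + 0 = 1 ≡ 1 (mod 2).
  s_3 = 0 + 1 + 1 + 0 = 2 ≡ 0 (mod 2).
s = (1, 1, 0)^T — this equals column 6 of H (binary 110), so error is at position 6.
Correct: flip bit 6 of r = 0010100 to get c = 0010110.


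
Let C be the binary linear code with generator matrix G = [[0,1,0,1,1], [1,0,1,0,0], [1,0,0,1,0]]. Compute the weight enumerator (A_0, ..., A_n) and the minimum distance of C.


Weight distribution: A_0 = 1, A_2 = 3, A_3 = 3, A_5 = 1. Minimum distance d = 2.

Enumerate all 2^3 = 8 messages m ∈ F_2^3.
For each, compute codeword c = mG in F_2^5, then tally its weight.
  m = 000 → c = 00000, weight = 0.
  m = 100 → c = 01011, weight = 3.
  m = 010 → c = 10100, weight = 2.
  m = 110 → c = 11111, weight = 5.
  m = 001 → c = 10010, weight = 2.
  m = 101 → c = 11001, weight = 3.
  m = 011 → c = 00110, weight = 2.
  m = 111 → c = 01101, weight = 3.
Tally weights:
  weight 0: 1 codewords.
  weight 2: 3 codewords.
  weight 3: 3 codewords.
  weight 5: 1 codewords.
Minimum distance d = smallest w > 0 with A_w > 0 = 2.
Sanity: Σ A_w = 8 = 2^3 = 8 ✓.


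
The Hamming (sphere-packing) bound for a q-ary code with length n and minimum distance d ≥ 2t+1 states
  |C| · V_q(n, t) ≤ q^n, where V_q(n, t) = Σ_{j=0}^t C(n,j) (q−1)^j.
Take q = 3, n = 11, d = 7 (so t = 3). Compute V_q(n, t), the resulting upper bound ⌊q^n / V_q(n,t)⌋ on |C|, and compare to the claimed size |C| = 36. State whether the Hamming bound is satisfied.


V_q(n, t) = 1563, q^n = 177147, Hamming bound = 113, |C| = 36 ≤ bound (satisfied).

Step 1: Compute V_q(n, t) = Σ_{j=0}^3 C(n, j) (q−1)^j.
  j = 0: C(11,0)·(2)^0 = 1·1 = 1.
  j = 1: C(11,1)·(2)^1 = 11·2 = 22.
  j = 2: C(11,2)·(2)^2 = 55·4 = 220.
  j = 3: C(11,3)·(2)^3 = 165·8 = 1320.
  V_q(n, t) = 1 + 22 + 220 + 1320 = 1563.
Step 2: q^n = 3^11 = 177147.
Step 3: Hamming bound ⌊q^n / V_q(n,t)⌋ = ⌊177147/1563⌋ = 113.
Step 4: Compare |C| = 36 to 113: satisfied.
The claimed |C| lies below the Hamming bound.


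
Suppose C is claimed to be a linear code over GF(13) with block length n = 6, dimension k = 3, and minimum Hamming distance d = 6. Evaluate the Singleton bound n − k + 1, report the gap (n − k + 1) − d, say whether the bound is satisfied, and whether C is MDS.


Singleton RHS = n − k + 1 = 4, slack = -2, bound violated (no such code; not MDS).

Singleton bound: d ≤ n − k + 1.
Here n = 6, k = 3, so n − k + 1 = 4.
Given d = 6, check d ≤ 4: NO.
Slack = (n − k + 1) − d = -2.
The slack is negative: d = 6 exceeds n − k + 1 = 4 by 2, so the Singleton bound is violated and no linear [6, 3, 6]_13 code can exist. In particular it is not MDS (MDS requires d = n − k + 1 exactly).
Description: the claimed parameters are [6, 3, 6]_13; such a code would be impossible (violates the Singleton bound).


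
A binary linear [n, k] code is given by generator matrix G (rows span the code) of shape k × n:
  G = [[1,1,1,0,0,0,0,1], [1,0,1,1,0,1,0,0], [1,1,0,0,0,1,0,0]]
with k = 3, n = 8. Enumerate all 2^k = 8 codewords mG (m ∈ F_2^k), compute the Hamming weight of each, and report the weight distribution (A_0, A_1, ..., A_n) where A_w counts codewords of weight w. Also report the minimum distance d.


Weight distribution: A_0 = 1, A_3 = 4, A_4 = 3. Minimum distance d = 3.

Enumerate all 2^3 = 8 messages m ∈ F_2^3.
For each, compute codeword c = mG in F_2^8, then tally its weight.
  m = 000 → c = 00000000, weight = 0.
  m = 100 → c = 11100001, weight = 4.
  m = 010 → c = 10110100, weight = 4.
  m = 110 → c = 01010101, weight = 4.
  m = 001 → c = 11000100, weight = 3.
  m = 101 → c = 00100101, weight = 3.
  m = 011 → c = 01110000, weight = 3.
  m = 111 → c = 10010001, weight = 3.
Tally weights:
  weight 0: 1 codewords.
  weight 3: 4 codewords.
  weight 4: 3 codewords.
Minimum distance d = smallest w > 0 with A_w > 0 = 3.
Sanity: Σ A_w = 8 = 2^3 = 8 ✓.


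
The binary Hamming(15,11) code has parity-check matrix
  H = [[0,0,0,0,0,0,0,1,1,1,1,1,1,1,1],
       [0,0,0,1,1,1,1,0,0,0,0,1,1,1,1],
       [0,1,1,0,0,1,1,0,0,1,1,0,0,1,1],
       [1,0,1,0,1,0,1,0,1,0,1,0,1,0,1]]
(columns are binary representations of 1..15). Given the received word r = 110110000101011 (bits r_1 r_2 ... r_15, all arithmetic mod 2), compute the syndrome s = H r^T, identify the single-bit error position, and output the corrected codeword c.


s = (0, 1, 0, 1)^T, error position = 5, corrected codeword c = 110100000101011

Compute s = H r^T mod 2 one row at a time:
  s_1 = 0 + 0 + 1 + 0 + 1 + 0 + 1 + 1 = 4 ≡ 0 (mod 2).
  s_2 = 1 + 1 + 0 + 0 + 1 + 0 + 1 + 1 = 5 ≡ 1 (mod 2).
  s_3 = 1 + 0 + 0 + 0 + 1 + 0 + 1 + 1 = 4 ≡ 0 (mod 2).
  s_4 = 1 + 0 + 1 + 0 + 0 + 0 + 0 + 1 = 3 ≡ 1 (mod 2).
s = (0, 1, 0, 1)^T — this equals column 5 of H (binary 0101), so error is at position 5.
Correct: flip bit 5 of r = 110110000101011 to get c = 110100000101011.


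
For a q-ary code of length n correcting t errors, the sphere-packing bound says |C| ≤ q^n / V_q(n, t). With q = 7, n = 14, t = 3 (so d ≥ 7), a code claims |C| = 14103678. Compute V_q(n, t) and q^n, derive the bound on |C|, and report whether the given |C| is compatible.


V_q(n, t) = 81985, q^n = 678223072849, Hamming bound = 8272526, |C| = 14103678 > bound (violated).

Step 1: Compute V_q(n, t) = Σ_{j=0}^3 C(n, j) (q−1)^j.
  j = 0: C(14,0)·(6)^0 = 1·1 = 1.
  j = 1: C(14,1)·(6)^1 = 14·6 = 84.
  j = 2: C(14,2)·(6)^2 = 91·36 = 3276.
  j = 3: C(14,3)·(6)^3 = 364·216 = 78624.
  V_q(n, t) = 1 + 84 + 3276 + 78624 = 81985.
Step 2: q^n = 7^14 = 678223072849.
Step 3: Hamming bound ⌊q^n / V_q(n,t)⌋ = ⌊678223072849/81985⌋ = 8272526.
Step 4: Compare |C| = 14103678 to 8272526: violated.
The claimed |C| lies above the Hamming bound, so no 7-ary code of length 14 with d ≥ 7 can have 14103678 codewords.


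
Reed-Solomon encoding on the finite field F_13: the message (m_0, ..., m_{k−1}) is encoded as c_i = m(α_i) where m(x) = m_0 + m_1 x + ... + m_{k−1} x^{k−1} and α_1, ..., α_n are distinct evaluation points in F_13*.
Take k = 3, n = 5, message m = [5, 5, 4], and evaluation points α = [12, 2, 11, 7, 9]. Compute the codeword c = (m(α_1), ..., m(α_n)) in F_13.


c = [4, 5, 11, 2, 10]

Message polynomial: m(x) = 5 + 5·x + 4·x^2 (mod 13).
For each evaluation point α_i, compute m(α_i) mod 13:
  α_1 = 12: Horner steps 4 → 1 → 4, so m(12) = 4.
  α_2 = 2: Horner steps 4 → 0 → 5, so m(2) = 5.
  α_3 = 11: Horner steps 4 → 10 → 11, so m(11) = 11.
  α_4 = 7: Horner steps 4 → 7 → 2, so m(7) = 2.
  α_5 = 9: Horner steps 4 → 2 → 10, so m(9) = 10.
Codeword c = [4, 5, 11, 2, 10] ∈ F_13^5.


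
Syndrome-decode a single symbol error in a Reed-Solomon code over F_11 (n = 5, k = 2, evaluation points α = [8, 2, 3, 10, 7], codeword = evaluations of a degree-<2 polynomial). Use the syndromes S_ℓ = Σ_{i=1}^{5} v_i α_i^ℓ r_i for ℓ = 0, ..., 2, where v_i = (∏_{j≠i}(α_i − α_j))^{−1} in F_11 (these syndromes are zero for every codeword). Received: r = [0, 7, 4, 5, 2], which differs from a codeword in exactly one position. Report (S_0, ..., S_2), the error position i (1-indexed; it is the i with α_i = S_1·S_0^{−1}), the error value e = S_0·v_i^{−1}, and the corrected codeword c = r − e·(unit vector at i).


S = (2, 3, 10), error at position 5, error magnitude e = 10, c = [0, 7, 4, 5, 3].

Step 1: column multipliers v_i = (∏_{j≠i}(α_i − α_j))^{−1} mod 11.
  i = 1 (α = 8): (8−2)(8−3)(8−10)(8−7) = 6·5·(−2)·1 = −60 ≡ 6, so v_1 = 6^{−1} = 2 (mod 11).
  i = 2 (α = 2): (2−8)(2−3)(2−10)(2−7) = (−6)·(−1)·(−8)·(−5) = 240 ≡ 9, so v_2 = 9^{−1} = 5 (mod 11).
  i = 3 (α = 3): (3−8)(3−2)(3−10)(3−7) = (−5)·1·(−7)·(−4) = −140 ≡ 3, so v_3 = 3^{−1} = 4 (mod 11).
  i = 4 (α = 10): (10−8)(10−2)(10−3)(10−7) = 2·8·7·3 = 336 ≡ 6, so v_4 = 6^{−1} = 2 (mod 11).
  i = 5 (α = 7): (7−8)(7−2)(7−3)(7−10) = (−1)·5·4·(−3) = 60 ≡ 5, so v_5 = 5^{−1} = 9 (mod 11).
  v = [2, 5, 4, 2, 9].
Step 2: syndromes of r = [0, 7, 4, 5, 2] (all sums mod 11).
  S_0 = Σ v_i r_i = 2·0 + 5·7 + 4·4 + 2·5 + 9·2 = 79 ≡ 2.
  S_1 = Σ v_i α_i r_i = 2·8·0 + 5·2·7 + 4·3·4 + 2·10·5 + 9·7·2 = 344 ≡ 3.
  α_i^2 mod 11 = [9, 4, 9, 1, 5].
  S_2 = Σ v_i α_i^2 r_i = 2·9·0 + 5·4·7 + 4·9·4 + 2·1·5 + 9·5·2 = 384 ≡ 10.
  S = (2, 3, 10) ≠ 0, so r is not a codeword (an error is present).
Step 3: locate the error. For a single error e at position i, S_ℓ = v_i·e·α_i^ℓ, so α_err = S_1/S_0.
  S_0^{−1} = 2^{−1} = 6 (mod 11), so α_err = 3·6 = 18 ≡ 7 = α_5. Error position i = 5.
  Consistency check: S_2/S_1 = 10·4 = 40 ≡ 7 = α_err ✓ (single-error assumption holds).
Step 4: error magnitude e = S_0/v_5 = S_0·∏_{j≠5}(α_5 − α_j) = 2·5 = 10 ≡ 10 (mod 11).
Step 5: correct position 5: c_5 = r_5 − e = 2 − 10 ≡ 3 (mod 11). Hence c = [0, 7, 4, 5, 3].
  Check: interpolating c through the α_i gives m(x) = 2 + 8·x (degree < 2) with m(α_i) = c_i for every i, so c is indeed a codeword.


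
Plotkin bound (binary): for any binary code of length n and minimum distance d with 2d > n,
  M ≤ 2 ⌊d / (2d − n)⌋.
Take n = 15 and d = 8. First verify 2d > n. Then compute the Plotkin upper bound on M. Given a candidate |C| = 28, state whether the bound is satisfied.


Plotkin bound M ≤ 16; given |C| = 28 > bound (violated).

Check applicability: 2d = 16, n = 15.
2d − n = 1 > 0, so Plotkin applies.
Compute d/(2d−n) = 8/1 ≈ 8.0000.
⌊d/(2d−n)⌋ = 8.
Plotkin bound: M ≤ 2·8 = 16.
Given |C| = 28, check: VIOLATED.
This |C| is above the Plotkin bound, so no binary code with n = 15, d = 8 and 28 codewords exists.


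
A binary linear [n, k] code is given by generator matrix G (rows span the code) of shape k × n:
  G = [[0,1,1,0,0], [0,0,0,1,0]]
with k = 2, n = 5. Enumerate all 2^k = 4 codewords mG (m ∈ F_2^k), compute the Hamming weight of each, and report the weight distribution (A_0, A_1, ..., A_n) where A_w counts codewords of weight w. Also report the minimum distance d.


Weight distribution: A_0 = 1, A_1 = 1, A_2 = 1, A_3 = 1. Minimum distance d = 1.

Enumerate all 2^2 = 4 messages m ∈ F_2^2.
For each, compute codeword c = mG in F_2^5, then tally its weight.
  m = 00 → c = 00000, weight = 0.
  m = 10 → c = 01100, weight = 2.
  m = 01 → c = 00010, weight = 1.
  m = 11 → c = 01110, weight = 3.
Tally weights:
  weight 0: 1 codewords.
  weight 1: 1 codewords.
  weight 2: 1 codewords.
  weight 3: 1 codewords.
Minimum distance d = smallest w > 0 with A_w > 0 = 1.
Sanity: Σ A_w = 4 = 2^2 = 4 ✓.


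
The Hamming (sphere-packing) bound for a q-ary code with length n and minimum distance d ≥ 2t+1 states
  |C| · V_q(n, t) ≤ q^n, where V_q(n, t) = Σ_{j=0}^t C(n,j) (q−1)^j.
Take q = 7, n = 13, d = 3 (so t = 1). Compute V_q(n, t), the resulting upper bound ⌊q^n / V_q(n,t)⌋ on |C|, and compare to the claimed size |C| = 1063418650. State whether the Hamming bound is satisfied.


V_q(n, t) = 79, q^n = 96889010407, Hamming bound = 1226443169, |C| = 1063418650 ≤ bound (satisfied).

Step 1: Compute V_q(n, t) = Σ_{j=0}^1 C(n, j) (q−1)^j.
  j = 0: C(13,0)·(6)^0 = 1·1 = 1.
  j = 1: C(13,1)·(6)^1 = 13·6 = 78.
  V_q(n, t) = 1 + 78 = 79.
Step 2: q^n = 7^13 = 96889010407.
Step 3: Hamming bound ⌊q^n / V_q(n,t)⌋ = ⌊96889010407/79⌋ = 1226443169.
Step 4: Compare |C| = 1063418650 to 1226443169: satisfied.
The claimed |C| lies below the Hamming bound.


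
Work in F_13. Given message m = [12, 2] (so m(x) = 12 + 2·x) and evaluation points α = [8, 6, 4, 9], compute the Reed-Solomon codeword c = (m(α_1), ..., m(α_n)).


c = [2, 11, 7, 4]

Message polynomial: m(x) = 12 + 2·x (mod 13).
For each evaluation point α_i, compute m(α_i) mod 13:
  α_1 = 8: Horner steps 2 → 2, so m(8) = 2.
  α_2 = 6: Horner steps 2 → 11, so m(6) = 11.
  α_3 = 4: Horner steps 2 → 7, so m(4) = 7.
  α_4 = 9: Horner steps 2 → 4, so m(9) = 4.
Codeword c = [2, 11, 7, 4] ∈ F_13^4.


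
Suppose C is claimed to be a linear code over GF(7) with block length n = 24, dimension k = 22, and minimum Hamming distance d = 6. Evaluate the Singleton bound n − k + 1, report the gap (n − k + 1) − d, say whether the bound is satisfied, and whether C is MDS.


Singleton RHS = n − k + 1 = 3, slack = -3, bound violated (no such code; not MDS).

Singleton bound: d ≤ n − k + 1.
Here n = 24, k = 22, so n − k + 1 = 3.
Given d = 6, check d ≤ 3: NO.
Slack = (n − k + 1) − d = -3.
The slack is negative: d = 6 exceeds n − k + 1 = 3 by 3, so the Singleton bound is violated and no linear [24, 22, 6]_7 code can exist. In particular it is not MDS (MDS requires d = n − k + 1 exactly).
Description: the claimed parameters are [24, 22, 6]_7; such a code would be impossible (violates the Singleton bound).


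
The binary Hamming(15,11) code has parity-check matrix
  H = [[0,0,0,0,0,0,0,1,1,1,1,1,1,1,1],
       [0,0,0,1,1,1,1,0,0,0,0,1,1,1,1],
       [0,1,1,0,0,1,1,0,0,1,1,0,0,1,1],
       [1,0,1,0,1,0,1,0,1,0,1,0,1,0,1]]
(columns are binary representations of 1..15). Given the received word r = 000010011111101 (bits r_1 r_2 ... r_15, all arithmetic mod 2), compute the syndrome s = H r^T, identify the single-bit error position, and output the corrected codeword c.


s = (1, 0, 1, 1)^T, error position = 11, corrected codeword c = 000010011101101

Compute s = H r^T mod 2 one row at a time:
  s_1 = 1 + 1 + 1 + 1 + 1 + 1 + 0 + 1 = 7 ≡ 1 (mod 2).
  s_2 = 0 + 1 + 0 + 0 + 1 + 1 + 0 + 1 = 4 ≡ 0 (mod 2).
  s_3 = 0 + 0 + 0 + 0 + 1 + 1 + 0 + 1 = 3 ≡ 1 (mod 2).
  s_4 = 0 + 0 + 1 + 0 + 1 + 1 + 1 + 1 = 5 ≡ 1 (mod 2).
s = (1, 0, 1, 1)^T — this equals column 11 of H (binary 1011), so error is at position 11.
Correct: flip bit 11 of r = 000010011111101 to get c = 000010011101101.


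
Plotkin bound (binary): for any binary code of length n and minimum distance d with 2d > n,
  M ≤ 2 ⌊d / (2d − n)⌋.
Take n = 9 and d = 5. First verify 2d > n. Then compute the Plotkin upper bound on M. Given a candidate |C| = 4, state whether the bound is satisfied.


Plotkin bound M ≤ 10; given |C| = 4 ≤ bound (satisfied).

Check applicability: 2d = 10, n = 9.
2d − n = 1 > 0, so Plotkin applies.
Compute d/(2d−n) = 5/1 ≈ 5.0000.
⌊d/(2d−n)⌋ = 5.
Plotkin bound: M ≤ 2·5 = 10.
Given |C| = 4, check: satisfied.
This |C| is below the Plotkin bound.


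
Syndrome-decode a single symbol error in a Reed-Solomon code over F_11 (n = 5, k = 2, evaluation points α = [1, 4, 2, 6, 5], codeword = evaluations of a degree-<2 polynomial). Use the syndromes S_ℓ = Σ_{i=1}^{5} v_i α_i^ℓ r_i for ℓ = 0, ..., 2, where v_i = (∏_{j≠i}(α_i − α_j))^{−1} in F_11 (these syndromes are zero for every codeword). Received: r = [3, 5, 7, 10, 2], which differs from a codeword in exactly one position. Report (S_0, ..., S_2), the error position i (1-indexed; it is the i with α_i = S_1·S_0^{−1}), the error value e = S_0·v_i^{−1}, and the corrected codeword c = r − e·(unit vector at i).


S = (2, 4, 8), error at position 3, error magnitude e = 7, c = [3, 5, 0, 10, 2].

Step 1: column multipliers v_i = (∏_{j≠i}(α_i − α_j))^{−1} mod 11.
  i = 1 (α = 1): (1−4)(1−2)(1−6)(1−5) = (−3)·(−1)·(−5)·(−4) = 60 ≡ 5, so v_1 = 5^{−1} = 9 (mod 11).
  i = 2 (α = 4): (4−1)(4−2)(4−6)(4−5) = 3·2·(−2)·(−1) = 12 ≡ 1, so v_2 = 1^{−1} = 1 (mod 11).
  i = 3 (α = 2): (2−1)(2−4)(2−6)(2−5) = 1·(−2)·(−4)·(−3) = −24 ≡ 9, so v_3 = 9^{−1} = 5 (mod 11).
  i = 4 (α = 6): (6−1)(6−4)(6−2)(6−5) = 5·2·4·1 = 40 ≡ 7, so v_4 = 7^{−1} = 8 (mod 11).
  i = 5 (α = 5): (5−1)(5−4)(5−2)(5−6) = 4·1·3·(−1) = −12 ≡ 10, so v_5 = 10^{−1} = 10 (mod 11).
  v = [9, 1, 5, 8, 10].
Step 2: syndromes of r = [3, 5, 7, 10, 2] (all sums mod 11).
  S_0 = Σ v_i r_i = 9·3 + 1·5 + 5·7 + 8·10 + 10·2 = 167 ≡ 2.
  S_1 = Σ v_i α_i r_i = 9·1·3 + 1·4·5 + 5·2·7 + 8·6·10 + 10·5·2 = 697 ≡ 4.
  α_i^2 mod 11 = [1, 5, 4, 3, 3].
  S_2 = Σ v_i α_i^2 r_i = 9·1·3 + 1·5·5 + 5·4·7 + 8·3·10 + 10·3·2 = 492 ≡ 8.
  S = (2, 4, 8) ≠ 0, so r is not a codeword (an error is present).
Step 3: locate the error. For a single error e at position i, S_ℓ = v_i·e·α_i^ℓ, so α_err = S_1/S_0.
  S_0^{−1} = 2^{−1} = 6 (mod 11), so α_err = 4·6 = 24 ≡ 2 = α_3. Error position i = 3.
  Consistency check: S_2/S_1 = 8·3 = 24 ≡ 2 = α_err ✓ (single-error assumption holds).
Step 4: error magnitude e = S_0/v_3 = S_0·∏_{j≠3}(α_3 − α_j) = 2·9 = 18 ≡ 7 (mod 11).
Step 5: correct position 3: c_3 = r_3 − e = 7 − 7 ≡ 0 (mod 11). Hence c = [3, 5, 0, 10, 2].
  Check: interpolating c through the α_i gives m(x) = 6 + 8·x (degree < 2) with m(α_i) = c_i for every i, so c is indeed a codeword.


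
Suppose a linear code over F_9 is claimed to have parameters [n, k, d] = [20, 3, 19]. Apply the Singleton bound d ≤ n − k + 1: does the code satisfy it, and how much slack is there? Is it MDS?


Singleton RHS = n − k + 1 = 18, slack = -1, bound violated (no such code; not MDS).

Singleton bound: d ≤ n − k + 1.
Here n = 20, k = 3, so n − k + 1 = 18.
Given d = 19, check d ≤ 18: NO.
Slack = (n − k + 1) − d = -1.
The slack is negative: d = 19 exceeds n − k + 1 = 18 by 1, so the Singleton bound is violated and no linear [20, 3, 19]_9 code can exist. In particular it is not MDS (MDS requires d = n − k + 1 exactly).
Description: the claimed parameters are [20, 3, 19]_9; such a code would be impossible (violates the Singleton bound).


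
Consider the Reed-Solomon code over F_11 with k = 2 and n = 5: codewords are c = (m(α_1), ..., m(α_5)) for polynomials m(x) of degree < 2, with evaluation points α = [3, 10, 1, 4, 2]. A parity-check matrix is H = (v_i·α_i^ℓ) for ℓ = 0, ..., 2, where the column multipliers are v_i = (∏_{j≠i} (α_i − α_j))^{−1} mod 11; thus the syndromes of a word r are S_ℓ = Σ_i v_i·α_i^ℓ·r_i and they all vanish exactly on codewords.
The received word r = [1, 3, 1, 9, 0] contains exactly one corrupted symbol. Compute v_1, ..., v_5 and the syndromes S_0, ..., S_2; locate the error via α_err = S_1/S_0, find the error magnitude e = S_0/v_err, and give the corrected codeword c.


S = (8, 2, 6), error at position 1, error magnitude e = 2, c = [10, 3, 1, 9, 0].

Step 1: column multipliers v_i = (∏_{j≠i}(α_i − α_j))^{−1} mod 11.
  i = 1 (α = 3): (3−10)(3−1)(3−4)(3−2) = (−7)·2·(−1)·1 = 14 ≡ 3, so v_1 = 3^{−1} = 4 (mod 11).
  i = 2 (α = 10): (10−3)(10−1)(10−4)(10−2) = 7·9·6·8 = 3024 ≡ 10, so v_2 = 10^{−1} = 10 (mod 11).
  i = 3 (α = 1): (1−3)(1−10)(1−4)(1−2) = (−2)·(−9)·(−3)·(−1) = 54 ≡ 10, so v_3 = 10^{−1} = 10 (mod 11).
  i = 4 (α = 4): (4−3)(4−10)(4−1)(4−2) = 1·(−6)·3·2 = −36 ≡ 8, so v_4 = 8^{−1} = 7 (mod 11).
  i = 5 (α = 2): (2−3)(2−10)(2−1)(2−4) = (−1)·(−8)·1·(−2) = −16 ≡ 6, so v_5 = 6^{−1} = 2 (mod 11).
  v = [4, 10, 10, 7, 2].
Step 2: syndromes of r = [1, 3, 1, 9, 0] (all sums mod 11).
  S_0 = Σ v_i r_i = 4·1 + 10·3 + 10·1 + 7·9 + 2·0 = 107 ≡ 8.
  S_1 = Σ v_i α_i r_i = 4·3·1 + 10·10·3 + 10·1·1 + 7·4·9 + 2·2·0 = 574 ≡ 2.
  α_i^2 mod 11 = [9, 1, 1, 5, 4].
  S_2 = Σ v_i α_i^2 r_i = 4·9·1 + 10·1·3 + 10·1·1 + 7·5·9 + 2·4·0 = 391 ≡ 6.
  S = (8, 2, 6) ≠ 0, so r is not a codeword (an error is present).
Step 3: locate the error. For a single error e at position i, S_ℓ = v_i·e·α_i^ℓ, so α_err = S_1/S_0.
  S_0^{−1} = 8^{−1} = 7 (mod 11), so α_err = 2·7 = 14 ≡ 3 = α_1. Error position i = 1.
  Consistency check: S_2/S_1 = 6·6 = 36 ≡ 3 = α_err ✓ (single-error assumption holds).
Step 4: error magnitude e = S_0/v_1 = S_0·∏_{j≠1}(α_1 − α_j) = 8·3 = 24 ≡ 2 (mod 11).
Step 5: correct position 1: c_1 = r_1 − e = 1 − 2 ≡ 10 (mod 11). Hence c = [10, 3, 1, 9, 0].
  Check: interpolating c through the α_i gives m(x) = 2 + 10·x (degree < 2) with m(α_i) = c_i for every i, so c is indeed a codeword.


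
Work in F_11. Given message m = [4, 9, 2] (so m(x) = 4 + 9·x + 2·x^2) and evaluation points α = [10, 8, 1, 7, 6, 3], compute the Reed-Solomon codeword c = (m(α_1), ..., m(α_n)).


c = [8, 6, 4, 0, 9, 5]

Message polynomial: m(x) = 4 + 9·x + 2·x^2 (mod 11).
For each evaluation point α_i, compute m(α_i) mod 11:
  α_1 = 10: Horner steps 2 → 7 → 8, so m(10) = 8.
  α_2 = 8: Horner steps 2 → 3 → 6, so m(8) = 6.
  α_3 = 1: Horner steps 2 → 0 → 4, so m(1) = 4.
  α_4 = 7: Horner steps 2 → 1 → 0, so m(7) = 0.
  α_5 = 6: Horner steps 2 → 10 → 9, so m(6) = 9.
  α_6 = 3: Horner steps 2 → 4 → 5, so m(3) = 5.
Codeword c = [8, 6, 4, 0, 9, 5] ∈ F_11^6.


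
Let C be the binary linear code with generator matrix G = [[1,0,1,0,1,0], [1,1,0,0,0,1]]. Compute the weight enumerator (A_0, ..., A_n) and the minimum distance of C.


Weight distribution: A_0 = 1, A_3 = 2, A_4 = 1. Minimum distance d = 3.

Enumerate all 2^2 = 4 messages m ∈ F_2^2.
For each, compute codeword c = mG in F_2^6, then tally its weight.
  m = 00 → c = 000000, weight = 0.
  m = 10 → c = 101010, weight = 3.
  m = 01 → c = 110001, weight = 3.
  m = 11 → c = 011011, weight = 4.
Tally weights:
  weight 0: 1 codewords.
  weight 3: 2 codewords.
  weight 4: 1 codewords.
Minimum distance d = smallest w > 0 with A_w > 0 = 3.
Sanity: Σ A_w = 4 = 2^2 = 4 ✓.


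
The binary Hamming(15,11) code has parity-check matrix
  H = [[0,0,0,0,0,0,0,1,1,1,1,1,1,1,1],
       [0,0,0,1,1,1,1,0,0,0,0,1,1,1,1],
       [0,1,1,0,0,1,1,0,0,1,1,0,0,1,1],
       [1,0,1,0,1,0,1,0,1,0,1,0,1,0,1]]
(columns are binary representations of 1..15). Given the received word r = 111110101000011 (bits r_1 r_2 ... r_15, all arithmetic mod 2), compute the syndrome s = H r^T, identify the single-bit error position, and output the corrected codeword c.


s = (1, 1, 1, 0)^T, error position = 14, corrected codeword c = 111110101000001

Compute s = H r^T mod 2 one row at a time:
  s_1 = 0 + 1 + 0 + 0 + 0 + 0 + 1 + 1 = 3 ≡ 1 (mod 2).
  s_2 = 1 + 1 + 0 + 1 + 0 + 0 + 1 + 1 = 5 ≡ 1 (mod 2).
  s_3 = 1 + 1 + 0 + 1 + 0 + 0 + 1 + 1 = 5 ≡ 1 (mod 2).
  s_4 = 1 + 1 + 1 + 1 + 1 + 0 + 0 + 1 = 6 ≡ 0 (mod 2).
s = (1, 1, 1, 0)^T — this equals column 14 of H (binary 1110), so error is at position 14.
Correct: flip bit 14 of r = 111110101000011 to get c = 111110101000001.


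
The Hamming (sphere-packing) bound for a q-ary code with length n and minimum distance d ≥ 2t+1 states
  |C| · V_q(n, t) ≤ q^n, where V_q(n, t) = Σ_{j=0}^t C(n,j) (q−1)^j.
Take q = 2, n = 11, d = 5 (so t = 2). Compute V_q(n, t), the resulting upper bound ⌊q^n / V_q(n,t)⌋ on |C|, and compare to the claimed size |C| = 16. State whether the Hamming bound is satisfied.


V_q(n, t) = 67, q^n = 2048, Hamming bound = 30, |C| = 16 ≤ bound (satisfied).

Step 1: Compute V_q(n, t) = Σ_{j=0}^2 C(n, j) (q−1)^j.
  j = 0: C(11,0)·(1)^0 = 1·1 = 1.
  j = 1: C(11,1)·(1)^1 = 11·1 = 11.
  j = 2: C(11,2)·(1)^2 = 55·1 = 55.
  V_q(n, t) = 1 + 11 + 55 = 67.
Step 2: q^n = 2^11 = 2048.
Step 3: Hamming bound ⌊q^n / V_q(n,t)⌋ = ⌊2048/67⌋ = 30.
Step 4: Compare |C| = 16 to 30: satisfied.
The claimed |C| lies below the Hamming bound.


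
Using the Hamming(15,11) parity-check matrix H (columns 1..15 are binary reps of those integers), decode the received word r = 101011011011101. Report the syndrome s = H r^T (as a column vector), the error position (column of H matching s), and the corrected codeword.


s = (0, 1, 0, 1)^T, error position = 5, corrected codeword c = 101001011011101

Compute s = H r^T mod 2 one row at a time:
  s_1 = 1 + 1 + 0 + 1 + 1 + 1 + 0 + 1 = 6 ≡ 0 (mod 2).
  s_2 = 0 + 1 + 1 + 0 + 1 + 1 + 0 + 1 = 5 ≡ 1 (mod 2).
  s_3 = 0 + 1 + 1 + 0 + 0 + 1 + 0 + 1 = 4 ≡ 0 (mod 2).
  s_4 = 1 + 1 + 1 + 0 + 1 + 1 + 1 + 1 = 7 ≡ 1 (mod 2).
s = (0, 1, 0, 1)^T — this equals column 5 of H (binary 0101), so error is at position 5.
Correct: flip bit 5 of r = 101011011011101 to get c = 101001011011101.


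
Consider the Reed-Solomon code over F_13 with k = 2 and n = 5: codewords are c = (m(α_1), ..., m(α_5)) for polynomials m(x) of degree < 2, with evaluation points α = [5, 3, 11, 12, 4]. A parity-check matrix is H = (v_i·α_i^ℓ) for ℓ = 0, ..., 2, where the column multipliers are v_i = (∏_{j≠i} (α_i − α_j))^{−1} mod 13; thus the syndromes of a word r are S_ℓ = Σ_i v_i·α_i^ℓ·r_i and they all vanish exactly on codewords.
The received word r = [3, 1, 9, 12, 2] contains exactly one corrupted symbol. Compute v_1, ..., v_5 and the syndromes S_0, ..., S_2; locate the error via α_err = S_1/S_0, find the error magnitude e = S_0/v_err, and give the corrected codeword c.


S = (8, 5, 8), error at position 4, error magnitude e = 2, c = [3, 1, 9, 10, 2].

Step 1: column multipliers v_i = (∏_{j≠i}(α_i − α_j))^{−1} mod 13.
  i = 1 (α = 5): (5−3)(5−11)(5−12)(5−4) = 2·(−6)·(−7)·1 = 84 ≡ 6, so v_1 = 6^{−1} = 11 (mod 13).
  i = 2 (α = 3): (3−5)(3−11)(3−12)(3−4) = (−2)·(−8)·(−9)·(−1) = 144 ≡ 1, so v_2 = 1^{−1} = 1 (mod 13).
  i = 3 (α = 11): (11−5)(11−3)(11−12)(11−4) = 6·8·(−1)·7 = −336 ≡ 2, so v_3 = 2^{−1} = 7 (mod 13).
  i = 4 (α = 12): (12−5)(12−3)(12−11)(12−4) = 7·9·1·8 = 504 ≡ 10, so v_4 = 10^{−1} = 4 (mod 13).
  i = 5 (α = 4): (4−5)(4−3)(4−11)(4−12) = (−1)·1·(−7)·(−8) = −56 ≡ 9, so v_5 = 9^{−1} = 3 (mod 13).
  v = [11, 1, 7, 4, 3].
Step 2: syndromes of r = [3, 1, 9, 12, 2] (all sums mod 13).
  S_0 = Σ v_i r_i = 11·3 + 1·1 + 7·9 + 4·12 + 3·2 = 151 ≡ 8.
  S_1 = Σ v_i α_i r_i = 11·5·3 + 1·3·1 + 7·11·9 + 4·12·12 + 3·4·2 = 1461 ≡ 5.
  α_i^2 mod 13 = [12, 9, 4, 1, 3].
  S_2 = Σ v_i α_i^2 r_i = 11·12·3 + 1·9·1 + 7·4·9 + 4·1·12 + 3·3·2 = 723 ≡ 8.
  S = (8, 5, 8) ≠ 0, so r is not a codeword (an error is present).
Step 3: locate the error. For a single error e at position i, S_ℓ = v_i·e·α_i^ℓ, so α_err = S_1/S_0.
  S_0^{−1} = 8^{−1} = 5 (mod 13), so α_err = 5·5 = 25 ≡ 12 = α_4. Error position i = 4.
  Consistency check: S_2/S_1 = 8·8 = 64 ≡ 12 = α_err ✓ (single-error assumption holds).
Step 4: error magnitude e = S_0/v_4 = S_0·∏_{j≠4}(α_4 − α_j) = 8·10 = 80 ≡ 2 (mod 13).
Step 5: correct position 4: c_4 = r_4 − e = 12 − 2 ≡ 10 (mod 13). Hence c = [3, 1, 9, 10, 2].
  Check: interpolating c through the α_i gives m(x) = 11 + 1·x (degree < 2) with m(α_i) = c_i for every i, so c is indeed a codeword.


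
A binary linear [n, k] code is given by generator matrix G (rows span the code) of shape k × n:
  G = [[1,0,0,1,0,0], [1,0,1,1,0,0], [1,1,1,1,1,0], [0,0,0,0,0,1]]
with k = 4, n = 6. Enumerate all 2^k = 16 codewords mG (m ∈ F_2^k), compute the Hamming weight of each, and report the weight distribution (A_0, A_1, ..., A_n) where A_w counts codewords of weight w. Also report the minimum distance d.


Weight distribution: A_0 = 1, A_1 = 2, A_2 = 3, A_3 = 4, A_4 = 3, A_5 = 2, A_6 = 1. Minimum distance d = 1.

Enumerate all 2^4 = 16 messages m ∈ F_2^4.
For each, compute codeword c = mG in F_2^6, then tally its weight.
  m = 0000 → c = 000000, weight = 0.
  m = 1000 → c = 100100, weight = 2.
  m = 0100 → c = 101100, weight = 3.
  m = 1100 → c = 001000, weight = 1.
  m = 0010 → c = 111110, weight = 5.
  m = 1010 → c = 011010, weight = 3.
  m = 0110 → c = 010010, weight = 2.
  m = 1110 → c = 110110, weight = 4.
  m = 0001 → c = 000001, weight = 1.
  m = 1001 → c = 100101, weight = 3.
  m = 0101 → c = 101101, weight = 4.
  m = 1101 → c = 001001, weight = 2.
  m = 0011 → c = 111111, weight = 6.
  m = 1011 → c = 011011, weight = 4.
  m = 0111 → c = 010011, weight = 3.
  m = 1111 → c = 110111, weight = 5.
Tally weights:
  weight 0: 1 codewords.
  weight 1: 2 codewords.
  weight 2: 3 codewords.
  weight 3: 4 codewords.
  weight 4: 3 codewords.
  weight 5: 2 codewords.
  weight 6: 1 codewords.
Minimum distance d = smallest w > 0 with A_w > 0 = 1.
Sanity: Σ A_w = 16 = 2^4 = 16 ✓.


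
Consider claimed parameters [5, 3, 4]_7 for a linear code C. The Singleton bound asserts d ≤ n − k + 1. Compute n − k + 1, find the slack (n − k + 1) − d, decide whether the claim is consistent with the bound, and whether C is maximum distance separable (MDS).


Singleton RHS = n − k + 1 = 3, slack = -1, bound violated (no such code; not MDS).

Singleton bound: d ≤ n − k + 1.
Here n = 5, k = 3, so n − k + 1 = 3.
Given d = 4, check d ≤ 3: NO.
Slack = (n − k + 1) − d = -1.
The slack is negative: d = 4 exceeds n − k + 1 = 3 by 1, so the Singleton bound is violated and no linear [5, 3, 4]_7 code can exist. In particular it is not MDS (MDS requires d = n − k + 1 exactly).
Description: the claimed parameters are [5, 3, 4]_7; such a code would be impossible (violates the Singleton bound).


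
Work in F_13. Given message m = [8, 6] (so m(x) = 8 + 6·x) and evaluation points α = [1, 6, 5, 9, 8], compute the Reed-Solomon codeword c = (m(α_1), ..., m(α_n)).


c = [1, 5, 12, 10, 4]

Message polynomial: m(x) = 8 + 6·x (mod 13).
For each evaluation point α_i, compute m(α_i) mod 13:
  α_1 = 1: Horner steps 6 → 1, so m(1) = 1.
  α_2 = 6: Horner steps 6 → 5, so m(6) = 5.
  α_3 = 5: Horner steps 6 → 12, so m(5) = 12.
  α_4 = 9: Horner steps 6 → 10, so m(9) = 10.
  α_5 = 8: Horner steps 6 → 4, so m(8) = 4.
Codeword c = [1, 5, 12, 10, 4] ∈ F_13^5.


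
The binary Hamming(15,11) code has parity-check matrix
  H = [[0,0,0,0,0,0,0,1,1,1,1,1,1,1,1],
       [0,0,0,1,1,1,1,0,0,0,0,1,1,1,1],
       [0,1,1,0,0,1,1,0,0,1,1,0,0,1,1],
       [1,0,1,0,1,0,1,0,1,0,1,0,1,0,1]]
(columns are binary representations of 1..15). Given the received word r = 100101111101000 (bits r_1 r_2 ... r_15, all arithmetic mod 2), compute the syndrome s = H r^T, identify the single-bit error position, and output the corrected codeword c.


s = (0, 0, 1, 1)^T, error position = 3, corrected codeword c = 101101111101000

Compute s = H r^T mod 2 one row at a time:
  s_1 = 1 + 1 + 1 + 0 + 1 + 0 + 0 + 0 = 4 ≡ 0 (mod 2).
  s_2 = 1 + 0 + 1 + 1 + 1 + 0 + 0 + 0 = 4 ≡ 0 (mod 2).
  s_3 = 0 + 0 + 1 + 1 + 1 + 0 + 0 + 0 = 3 ≡ 1 (mod 2).
  s_4 = 1 + 0 + 0 + 1 + 1 + 0 + 0 + 0 = 3 ≡ 1 (mod 2).
s = (0, 0, 1, 1)^T — this equals column 3 of H (binary 0011), so error is at position 3.
Correct: flip bit 3 of r = 100101111101000 to get c = 101101111101000.


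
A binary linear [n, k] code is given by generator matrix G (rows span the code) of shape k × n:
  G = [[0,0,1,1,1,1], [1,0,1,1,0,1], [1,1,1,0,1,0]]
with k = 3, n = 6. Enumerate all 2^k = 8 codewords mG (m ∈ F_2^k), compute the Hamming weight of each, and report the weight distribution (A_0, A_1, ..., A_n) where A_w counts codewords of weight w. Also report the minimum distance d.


Weight distribution: A_0 = 1, A_2 = 2, A_4 = 5. Minimum distance d = 2.

Enumerate all 2^3 = 8 messages m ∈ F_2^3.
For each, compute codeword c = mG in F_2^6, then tally its weight.
  m = 000 → c = 000000, weight = 0.
  m = 100 → c = 001111, weight = 4.
  m = 010 → c = 101101, weight = 4.
  m = 110 → c = 100010, weight = 2.
  m = 001 → c = 111010, weight = 4.
  m = 101 → c = 110101, weight = 4.
  m = 011 → c = 010111, weight = 4.
  m = 111 → c = 011000, weight = 2.
Tally weights:
  weight 0: 1 codewords.
  weight 2: 2 codewords.
  weight 4: 5 codewords.
Minimum distance d = smallest w > 0 with A_w > 0 = 2.
Sanity: Σ A_w = 8 = 2^3 = 8 ✓.
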